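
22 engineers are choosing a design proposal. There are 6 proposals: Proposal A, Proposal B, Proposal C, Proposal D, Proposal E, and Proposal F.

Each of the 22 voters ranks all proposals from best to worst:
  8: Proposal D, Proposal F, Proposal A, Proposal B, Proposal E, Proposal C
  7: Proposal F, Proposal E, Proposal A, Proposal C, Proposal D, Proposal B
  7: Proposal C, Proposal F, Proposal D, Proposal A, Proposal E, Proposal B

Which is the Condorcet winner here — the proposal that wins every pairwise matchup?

Proposal F vs Proposal A: 22–0
Proposal F vs Proposal B: 22–0
Proposal F vs Proposal C: 15–7
Proposal F vs Proposal D: 14–8
Proposal F vs Proposal E: 22–0
Proposal F beats every other proposal.

Proposal F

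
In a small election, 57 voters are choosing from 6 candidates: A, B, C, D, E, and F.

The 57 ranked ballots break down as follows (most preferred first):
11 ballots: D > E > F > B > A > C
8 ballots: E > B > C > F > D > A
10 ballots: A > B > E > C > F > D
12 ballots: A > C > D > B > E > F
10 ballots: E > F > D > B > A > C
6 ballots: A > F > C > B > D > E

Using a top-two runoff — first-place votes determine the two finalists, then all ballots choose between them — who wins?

Round 1 first-place votes: A 28, B 0, C 0, D 11, E 18, F 0. A and E advance.
Runoff: A is ranked above E on 28 ballots, E above A on 29.

E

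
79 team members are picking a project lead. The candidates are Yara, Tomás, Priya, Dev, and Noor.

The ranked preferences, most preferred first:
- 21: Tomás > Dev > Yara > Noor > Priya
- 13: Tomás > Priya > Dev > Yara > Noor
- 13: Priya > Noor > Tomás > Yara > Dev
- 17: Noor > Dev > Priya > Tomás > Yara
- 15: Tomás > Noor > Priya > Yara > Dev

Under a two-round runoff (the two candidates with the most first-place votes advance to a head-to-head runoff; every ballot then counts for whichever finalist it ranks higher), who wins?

Round 1 first-place votes: Yara 0, Tomás 49, Priya 13, Dev 0, Noor 17. Tomás and Noor advance.
Runoff: Tomás is ranked above Noor on 49 ballots, Noor above Tomás on 30.

Tomás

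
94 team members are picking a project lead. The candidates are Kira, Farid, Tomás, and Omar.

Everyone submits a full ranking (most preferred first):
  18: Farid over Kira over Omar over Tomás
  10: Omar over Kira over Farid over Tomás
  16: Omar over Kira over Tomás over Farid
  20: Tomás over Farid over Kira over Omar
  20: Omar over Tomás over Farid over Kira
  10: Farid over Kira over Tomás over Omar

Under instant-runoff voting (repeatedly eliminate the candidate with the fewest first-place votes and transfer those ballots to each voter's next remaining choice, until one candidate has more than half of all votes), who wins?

Round 1: Kira 0, Farid 28, Tomás 20, Omar 46. Kira eliminated.
Round 2: Farid 28, Tomás 20, Omar 46. Tomás eliminated.
Round 3: Farid 48, Omar 46. Farid has a majority (≥48).

Farid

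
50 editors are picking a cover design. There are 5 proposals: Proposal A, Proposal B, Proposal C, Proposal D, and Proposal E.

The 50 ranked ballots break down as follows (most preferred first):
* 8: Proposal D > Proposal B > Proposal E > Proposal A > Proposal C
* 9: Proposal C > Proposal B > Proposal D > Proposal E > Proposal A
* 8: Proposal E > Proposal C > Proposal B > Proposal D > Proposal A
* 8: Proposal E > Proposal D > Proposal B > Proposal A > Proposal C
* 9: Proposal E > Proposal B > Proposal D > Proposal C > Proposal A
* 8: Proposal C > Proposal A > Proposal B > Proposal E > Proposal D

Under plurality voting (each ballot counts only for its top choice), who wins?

First-place votes: Proposal A 0, Proposal B 0, Proposal C 17, Proposal D 8, Proposal E 25.

Proposal E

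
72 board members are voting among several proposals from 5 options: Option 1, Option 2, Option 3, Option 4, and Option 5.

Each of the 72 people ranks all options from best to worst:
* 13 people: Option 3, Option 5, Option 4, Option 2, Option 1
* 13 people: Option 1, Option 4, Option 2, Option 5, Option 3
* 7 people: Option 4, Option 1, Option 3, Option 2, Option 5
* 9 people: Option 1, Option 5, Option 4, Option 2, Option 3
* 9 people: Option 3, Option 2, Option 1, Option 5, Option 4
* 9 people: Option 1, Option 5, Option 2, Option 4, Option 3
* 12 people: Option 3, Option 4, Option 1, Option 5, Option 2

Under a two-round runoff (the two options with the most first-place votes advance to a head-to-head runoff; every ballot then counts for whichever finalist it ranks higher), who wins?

Round 1 first-place votes: Option 1 31, Option 2 0, Option 3 34, Option 4 7, Option 5 0. Option 3 and Option 1 advance.
Runoff: Option 3 is ranked above Option 1 on 34 ballots, Option 1 above Option 3 on 38.

Option 1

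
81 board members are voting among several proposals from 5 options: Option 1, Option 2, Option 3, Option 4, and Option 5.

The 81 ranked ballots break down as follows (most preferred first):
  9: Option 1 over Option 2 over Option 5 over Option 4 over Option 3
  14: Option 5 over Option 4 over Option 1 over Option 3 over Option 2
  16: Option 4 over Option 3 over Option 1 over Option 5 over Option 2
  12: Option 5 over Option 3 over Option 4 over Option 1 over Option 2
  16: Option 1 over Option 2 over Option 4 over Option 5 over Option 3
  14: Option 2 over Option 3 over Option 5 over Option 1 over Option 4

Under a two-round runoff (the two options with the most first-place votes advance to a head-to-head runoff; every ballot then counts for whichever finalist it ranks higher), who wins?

Option 1

Round 1 first-place votes: Option 1 25, Option 2 14, Option 3 0, Option 4 16, Option 5 26. Option 5 and Option 1 advance.
Runoff: Option 5 is ranked above Option 1 on 40 ballots, Option 1 above Option 5 on 41.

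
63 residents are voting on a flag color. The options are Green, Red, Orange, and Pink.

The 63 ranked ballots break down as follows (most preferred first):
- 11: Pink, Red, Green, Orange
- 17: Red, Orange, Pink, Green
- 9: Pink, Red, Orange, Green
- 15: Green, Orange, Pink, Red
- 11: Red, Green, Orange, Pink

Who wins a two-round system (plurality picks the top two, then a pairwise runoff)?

Round 1 first-place votes: Green 15, Red 28, Orange 0, Pink 20. Red and Pink advance.
Runoff: Red is ranked above Pink on 28 ballots, Pink above Red on 35.

Pink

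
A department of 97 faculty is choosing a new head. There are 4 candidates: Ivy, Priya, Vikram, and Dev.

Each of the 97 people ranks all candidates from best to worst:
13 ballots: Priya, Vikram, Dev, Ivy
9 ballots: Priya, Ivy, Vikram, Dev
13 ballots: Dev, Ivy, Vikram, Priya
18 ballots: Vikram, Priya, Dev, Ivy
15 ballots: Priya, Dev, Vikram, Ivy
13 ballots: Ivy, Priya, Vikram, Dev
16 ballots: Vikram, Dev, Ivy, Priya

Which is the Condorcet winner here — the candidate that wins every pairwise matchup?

Priya vs Ivy: 55–42
Priya vs Vikram: 50–47
Priya vs Dev: 68–29
Priya beats every other candidate.

Priya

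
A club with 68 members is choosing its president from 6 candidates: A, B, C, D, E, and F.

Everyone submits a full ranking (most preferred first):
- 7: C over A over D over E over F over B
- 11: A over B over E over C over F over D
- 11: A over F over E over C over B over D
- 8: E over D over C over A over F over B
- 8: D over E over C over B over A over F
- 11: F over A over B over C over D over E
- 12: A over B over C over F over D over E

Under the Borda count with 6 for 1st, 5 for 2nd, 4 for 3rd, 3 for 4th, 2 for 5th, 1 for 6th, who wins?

A: 7×5 + 11×6 + 11×6 + 8×3 + 8×2 + 11×5 + 12×6 = 334
B: 7×1 + 11×5 + 11×2 + 8×1 + 8×3 + 11×4 + 12×5 = 220
C: 7×6 + 11×3 + 11×3 + 8×4 + 8×4 + 11×3 + 12×4 = 253
D: 7×4 + 11×1 + 11×1 + 8×5 + 8×6 + 11×2 + 12×2 = 184
E: 7×3 + 11×4 + 11×4 + 8×6 + 8×5 + 11×1 + 12×1 = 220
F: 7×2 + 11×2 + 11×5 + 8×2 + 8×1 + 11×6 + 12×3 = 217

A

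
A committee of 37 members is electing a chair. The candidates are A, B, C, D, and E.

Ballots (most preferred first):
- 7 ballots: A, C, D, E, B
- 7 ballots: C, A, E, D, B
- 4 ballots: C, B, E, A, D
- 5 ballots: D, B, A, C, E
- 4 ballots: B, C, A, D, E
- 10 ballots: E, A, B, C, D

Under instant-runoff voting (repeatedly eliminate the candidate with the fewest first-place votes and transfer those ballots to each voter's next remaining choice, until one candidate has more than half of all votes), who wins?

A

Round 1: A 7, B 4, C 11, D 5, E 10. B eliminated.
Round 2: A 7, C 15, D 5, E 10. D eliminated.
Round 3: A 12, C 15, E 10. E eliminated.
Round 4: A 22, C 15. A has a majority (≥19).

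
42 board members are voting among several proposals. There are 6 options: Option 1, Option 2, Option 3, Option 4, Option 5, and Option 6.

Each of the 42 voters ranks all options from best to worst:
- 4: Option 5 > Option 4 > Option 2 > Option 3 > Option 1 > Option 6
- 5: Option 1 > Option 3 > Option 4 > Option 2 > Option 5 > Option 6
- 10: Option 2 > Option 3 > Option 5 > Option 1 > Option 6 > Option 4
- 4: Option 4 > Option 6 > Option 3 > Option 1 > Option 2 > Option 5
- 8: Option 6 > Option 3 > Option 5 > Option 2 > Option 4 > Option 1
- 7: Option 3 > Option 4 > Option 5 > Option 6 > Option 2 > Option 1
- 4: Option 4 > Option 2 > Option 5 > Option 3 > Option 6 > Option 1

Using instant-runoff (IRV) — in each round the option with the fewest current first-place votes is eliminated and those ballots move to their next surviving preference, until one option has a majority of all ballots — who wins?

Round 1: Option 1 5, Option 2 10, Option 3 7, Option 4 8, Option 5 4, Option 6 8. Option 5 eliminated.
Round 2: Option 1 5, Option 2 10, Option 3 7, Option 4 12, Option 6 8. Option 1 eliminated.
Round 3: Option 2 10, Option 3 12, Option 4 12, Option 6 8. Option 6 eliminated.
Round 4: Option 2 10, Option 3 20, Option 4 12. Option 2 eliminated.
Round 5: Option 3 30, Option 4 12. Option 3 has a majority (≥22).

Option 3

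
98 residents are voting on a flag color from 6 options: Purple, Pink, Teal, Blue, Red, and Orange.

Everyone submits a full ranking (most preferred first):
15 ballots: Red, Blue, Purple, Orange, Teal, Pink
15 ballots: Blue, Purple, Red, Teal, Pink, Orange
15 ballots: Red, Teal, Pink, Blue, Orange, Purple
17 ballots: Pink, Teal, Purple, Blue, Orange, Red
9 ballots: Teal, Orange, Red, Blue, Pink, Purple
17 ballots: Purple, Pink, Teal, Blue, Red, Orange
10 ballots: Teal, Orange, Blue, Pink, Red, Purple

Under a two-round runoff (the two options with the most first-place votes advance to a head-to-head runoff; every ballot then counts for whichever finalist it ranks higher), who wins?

Round 1 first-place votes: Purple 17, Pink 17, Teal 19, Blue 15, Red 30, Orange 0. Red and Teal advance.
Runoff: Red is ranked above Teal on 45 ballots, Teal above Red on 53.

Teal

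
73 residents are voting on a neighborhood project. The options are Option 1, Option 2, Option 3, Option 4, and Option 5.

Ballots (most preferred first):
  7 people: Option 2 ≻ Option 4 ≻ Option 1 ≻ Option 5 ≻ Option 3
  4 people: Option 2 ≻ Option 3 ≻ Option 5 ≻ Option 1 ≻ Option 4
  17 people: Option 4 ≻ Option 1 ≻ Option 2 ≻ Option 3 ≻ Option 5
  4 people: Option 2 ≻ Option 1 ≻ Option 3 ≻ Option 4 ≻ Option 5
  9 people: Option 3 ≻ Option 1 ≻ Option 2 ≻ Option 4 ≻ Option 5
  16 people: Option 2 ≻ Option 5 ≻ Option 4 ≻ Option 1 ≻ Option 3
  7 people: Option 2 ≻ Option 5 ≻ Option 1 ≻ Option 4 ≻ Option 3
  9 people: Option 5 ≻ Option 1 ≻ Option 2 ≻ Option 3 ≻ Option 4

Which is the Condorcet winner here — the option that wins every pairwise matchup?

Option 2 vs Option 1: 38–35
Option 2 vs Option 3: 64–9
Option 2 vs Option 4: 56–17
Option 2 vs Option 5: 64–9
Option 2 beats every other option.

Option 2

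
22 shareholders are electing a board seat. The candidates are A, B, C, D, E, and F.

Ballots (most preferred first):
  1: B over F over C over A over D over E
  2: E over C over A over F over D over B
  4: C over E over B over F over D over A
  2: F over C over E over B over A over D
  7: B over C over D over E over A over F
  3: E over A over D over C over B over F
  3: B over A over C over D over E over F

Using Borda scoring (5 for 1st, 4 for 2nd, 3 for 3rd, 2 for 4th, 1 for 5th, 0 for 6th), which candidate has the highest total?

C

A: 1×2 + 2×3 + 4×0 + 2×1 + 7×1 + 3×4 + 3×4 = 41
B: 1×5 + 2×0 + 4×3 + 2×2 + 7×5 + 3×1 + 3×5 = 74
C: 1×3 + 2×4 + 4×5 + 2×4 + 7×4 + 3×2 + 3×3 = 82
D: 1×1 + 2×1 + 4×1 + 2×0 + 7×3 + 3×3 + 3×2 = 43
E: 1×0 + 2×5 + 4×4 + 2×3 + 7×2 + 3×5 + 3×1 = 64
F: 1×4 + 2×2 + 4×2 + 2×5 + 7×0 + 3×0 + 3×0 = 26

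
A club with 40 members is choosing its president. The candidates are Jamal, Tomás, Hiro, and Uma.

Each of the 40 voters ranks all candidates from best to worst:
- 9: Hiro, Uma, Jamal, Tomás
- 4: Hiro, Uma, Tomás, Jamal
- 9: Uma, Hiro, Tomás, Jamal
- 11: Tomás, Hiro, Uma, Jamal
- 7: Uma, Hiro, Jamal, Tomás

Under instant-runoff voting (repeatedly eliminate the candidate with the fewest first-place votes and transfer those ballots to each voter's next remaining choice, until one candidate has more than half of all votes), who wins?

Round 1: Jamal 0, Tomás 11, Hiro 13, Uma 16. Jamal eliminated.
Round 2: Tomás 11, Hiro 13, Uma 16. Tomás eliminated.
Round 3: Hiro 24, Uma 16. Hiro has a majority (≥21).

Hiro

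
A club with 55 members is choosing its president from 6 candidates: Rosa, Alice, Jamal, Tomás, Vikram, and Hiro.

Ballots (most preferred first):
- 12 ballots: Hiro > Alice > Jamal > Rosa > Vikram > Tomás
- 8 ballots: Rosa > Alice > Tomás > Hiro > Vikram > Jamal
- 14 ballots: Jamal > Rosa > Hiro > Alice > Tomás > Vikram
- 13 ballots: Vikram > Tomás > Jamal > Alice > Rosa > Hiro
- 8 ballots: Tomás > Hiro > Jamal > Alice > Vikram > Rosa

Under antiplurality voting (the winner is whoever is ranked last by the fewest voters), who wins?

Alice

Last-place votes: Rosa 8, Alice 0, Jamal 8, Tomás 12, Vikram 14, Hiro 13.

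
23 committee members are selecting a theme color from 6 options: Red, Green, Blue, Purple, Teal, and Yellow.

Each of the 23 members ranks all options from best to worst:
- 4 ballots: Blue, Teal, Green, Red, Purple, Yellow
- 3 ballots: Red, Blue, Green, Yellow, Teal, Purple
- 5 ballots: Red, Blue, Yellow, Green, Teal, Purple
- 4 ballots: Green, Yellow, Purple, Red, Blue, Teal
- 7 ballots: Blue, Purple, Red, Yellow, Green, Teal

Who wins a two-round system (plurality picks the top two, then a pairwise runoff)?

Round 1 first-place votes: Red 8, Green 4, Blue 11, Purple 0, Teal 0, Yellow 0. Blue and Red advance.
Runoff: Blue is ranked above Red on 11 ballots, Red above Blue on 12.

Red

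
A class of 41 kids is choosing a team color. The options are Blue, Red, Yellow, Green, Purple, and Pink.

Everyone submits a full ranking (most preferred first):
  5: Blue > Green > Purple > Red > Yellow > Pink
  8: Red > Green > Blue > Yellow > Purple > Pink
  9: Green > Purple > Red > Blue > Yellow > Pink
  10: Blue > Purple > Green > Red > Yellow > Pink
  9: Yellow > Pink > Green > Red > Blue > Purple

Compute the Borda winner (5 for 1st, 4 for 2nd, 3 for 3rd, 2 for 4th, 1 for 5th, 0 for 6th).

Green

Blue: 5×5 + 8×3 + 9×2 + 10×5 + 9×1 = 126
Red: 5×2 + 8×5 + 9×3 + 10×2 + 9×2 = 115
Yellow: 5×1 + 8×2 + 9×1 + 10×1 + 9×5 = 85
Green: 5×4 + 8×4 + 9×5 + 10×3 + 9×3 = 154
Purple: 5×3 + 8×1 + 9×4 + 10×4 + 9×0 = 99
Pink: 5×0 + 8×0 + 9×0 + 10×0 + 9×4 = 36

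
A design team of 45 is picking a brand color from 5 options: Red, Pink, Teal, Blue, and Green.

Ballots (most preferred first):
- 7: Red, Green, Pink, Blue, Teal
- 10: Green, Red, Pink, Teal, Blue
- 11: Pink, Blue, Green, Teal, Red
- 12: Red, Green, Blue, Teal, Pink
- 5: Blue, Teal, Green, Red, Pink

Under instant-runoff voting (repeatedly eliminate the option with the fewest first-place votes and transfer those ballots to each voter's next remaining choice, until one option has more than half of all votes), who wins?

Green

Round 1: Red 19, Pink 11, Teal 0, Blue 5, Green 10. Teal eliminated.
Round 2: Red 19, Pink 11, Blue 5, Green 10. Blue eliminated.
Round 3: Red 19, Pink 11, Green 15. Pink eliminated.
Round 4: Red 19, Green 26. Green has a majority (≥23).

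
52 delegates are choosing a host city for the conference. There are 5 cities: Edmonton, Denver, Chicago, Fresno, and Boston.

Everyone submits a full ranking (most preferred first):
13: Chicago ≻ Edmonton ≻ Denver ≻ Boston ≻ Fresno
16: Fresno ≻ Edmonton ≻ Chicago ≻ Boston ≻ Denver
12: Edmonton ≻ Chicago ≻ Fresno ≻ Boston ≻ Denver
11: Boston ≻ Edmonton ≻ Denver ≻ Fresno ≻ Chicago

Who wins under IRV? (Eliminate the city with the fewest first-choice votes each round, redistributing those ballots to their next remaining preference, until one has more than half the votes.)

Edmonton

Round 1: Edmonton 12, Denver 0, Chicago 13, Fresno 16, Boston 11. Denver eliminated.
Round 2: Edmonton 12, Chicago 13, Fresno 16, Boston 11. Boston eliminated.
Round 3: Edmonton 23, Chicago 13, Fresno 16. Chicago eliminated.
Round 4: Edmonton 36, Fresno 16. Edmonton has a majority (≥27).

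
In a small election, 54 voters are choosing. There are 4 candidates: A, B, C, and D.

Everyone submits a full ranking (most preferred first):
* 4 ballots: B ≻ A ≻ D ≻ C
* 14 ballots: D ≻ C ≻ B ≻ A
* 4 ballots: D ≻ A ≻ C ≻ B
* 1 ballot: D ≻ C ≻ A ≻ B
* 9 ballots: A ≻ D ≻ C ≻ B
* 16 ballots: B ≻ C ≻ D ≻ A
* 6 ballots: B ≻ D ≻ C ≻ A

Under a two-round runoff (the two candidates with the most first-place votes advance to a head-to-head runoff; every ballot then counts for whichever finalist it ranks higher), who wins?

Round 1 first-place votes: A 9, B 26, C 0, D 19. B and D advance.
Runoff: B is ranked above D on 26 ballots, D above B on 28.

D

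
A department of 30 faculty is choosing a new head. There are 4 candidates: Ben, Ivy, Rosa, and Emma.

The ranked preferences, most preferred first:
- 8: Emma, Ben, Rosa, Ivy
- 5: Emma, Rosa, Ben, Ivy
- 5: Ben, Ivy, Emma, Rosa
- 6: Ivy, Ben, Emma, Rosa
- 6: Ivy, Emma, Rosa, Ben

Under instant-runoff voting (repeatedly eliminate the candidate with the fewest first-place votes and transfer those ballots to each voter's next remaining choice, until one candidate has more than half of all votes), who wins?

Ivy

Round 1: Ben 5, Ivy 12, Rosa 0, Emma 13. Rosa eliminated.
Round 2: Ben 5, Ivy 12, Emma 13. Ben eliminated.
Round 3: Ivy 17, Emma 13. Ivy has a majority (≥16).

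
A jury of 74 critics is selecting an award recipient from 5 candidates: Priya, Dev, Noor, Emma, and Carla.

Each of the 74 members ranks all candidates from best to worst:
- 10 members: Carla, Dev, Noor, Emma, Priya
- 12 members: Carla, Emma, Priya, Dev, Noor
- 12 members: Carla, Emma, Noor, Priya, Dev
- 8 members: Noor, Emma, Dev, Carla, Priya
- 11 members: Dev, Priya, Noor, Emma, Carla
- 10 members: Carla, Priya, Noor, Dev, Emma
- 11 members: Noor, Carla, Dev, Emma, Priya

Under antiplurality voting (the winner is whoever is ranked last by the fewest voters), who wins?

Emma

Last-place votes: Priya 29, Dev 12, Noor 12, Emma 10, Carla 11.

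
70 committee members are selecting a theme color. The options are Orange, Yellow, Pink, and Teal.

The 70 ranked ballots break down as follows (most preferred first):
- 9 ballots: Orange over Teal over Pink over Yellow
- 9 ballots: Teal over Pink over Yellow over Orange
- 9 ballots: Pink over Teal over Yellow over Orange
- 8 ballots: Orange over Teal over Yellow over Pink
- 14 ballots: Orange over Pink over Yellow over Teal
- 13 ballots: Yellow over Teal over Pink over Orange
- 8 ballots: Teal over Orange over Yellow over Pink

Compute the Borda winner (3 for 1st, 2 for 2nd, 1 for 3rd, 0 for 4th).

Orange: 9×3 + 9×0 + 9×0 + 8×3 + 14×3 + 13×0 + 8×2 = 109
Yellow: 9×0 + 9×1 + 9×1 + 8×1 + 14×1 + 13×3 + 8×1 = 87
Pink: 9×1 + 9×2 + 9×3 + 8×0 + 14×2 + 13×1 + 8×0 = 95
Teal: 9×2 + 9×3 + 9×2 + 8×2 + 14×0 + 13×2 + 8×3 = 129

Teal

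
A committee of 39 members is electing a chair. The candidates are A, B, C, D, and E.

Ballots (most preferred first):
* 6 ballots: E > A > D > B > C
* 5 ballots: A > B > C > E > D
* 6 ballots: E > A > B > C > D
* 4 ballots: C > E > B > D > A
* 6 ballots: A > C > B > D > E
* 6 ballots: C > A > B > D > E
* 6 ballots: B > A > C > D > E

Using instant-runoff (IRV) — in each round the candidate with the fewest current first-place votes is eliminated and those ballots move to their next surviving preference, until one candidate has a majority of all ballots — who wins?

A

Round 1: A 11, B 6, C 10, D 0, E 12. D eliminated.
Round 2: A 11, B 6, C 10, E 12. B eliminated.
Round 3: A 17, C 10, E 12. C eliminated.
Round 4: A 23, E 16. A has a majority (≥20).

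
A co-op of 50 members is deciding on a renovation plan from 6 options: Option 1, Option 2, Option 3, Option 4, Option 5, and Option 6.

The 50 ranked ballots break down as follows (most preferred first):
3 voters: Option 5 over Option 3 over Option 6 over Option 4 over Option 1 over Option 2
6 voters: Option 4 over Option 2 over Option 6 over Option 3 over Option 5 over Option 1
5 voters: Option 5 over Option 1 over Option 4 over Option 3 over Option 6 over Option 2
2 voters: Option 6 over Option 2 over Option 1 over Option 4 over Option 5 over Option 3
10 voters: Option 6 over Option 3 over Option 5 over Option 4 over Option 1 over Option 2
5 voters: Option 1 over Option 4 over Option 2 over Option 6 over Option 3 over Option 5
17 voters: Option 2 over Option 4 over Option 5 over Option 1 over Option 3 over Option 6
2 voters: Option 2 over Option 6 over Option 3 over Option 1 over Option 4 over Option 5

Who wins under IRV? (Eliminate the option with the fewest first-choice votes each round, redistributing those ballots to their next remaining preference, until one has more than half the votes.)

Round 1: Option 1 5, Option 2 19, Option 3 0, Option 4 6, Option 5 8, Option 6 12. Option 3 eliminated.
Round 2: Option 1 5, Option 2 19, Option 4 6, Option 5 8, Option 6 12. Option 1 eliminated.
Round 3: Option 2 19, Option 4 11, Option 5 8, Option 6 12. Option 5 eliminated.
Round 4: Option 2 19, Option 4 16, Option 6 15. Option 6 eliminated.
Round 5: Option 2 21, Option 4 29. Option 4 has a majority (≥26).

Option 4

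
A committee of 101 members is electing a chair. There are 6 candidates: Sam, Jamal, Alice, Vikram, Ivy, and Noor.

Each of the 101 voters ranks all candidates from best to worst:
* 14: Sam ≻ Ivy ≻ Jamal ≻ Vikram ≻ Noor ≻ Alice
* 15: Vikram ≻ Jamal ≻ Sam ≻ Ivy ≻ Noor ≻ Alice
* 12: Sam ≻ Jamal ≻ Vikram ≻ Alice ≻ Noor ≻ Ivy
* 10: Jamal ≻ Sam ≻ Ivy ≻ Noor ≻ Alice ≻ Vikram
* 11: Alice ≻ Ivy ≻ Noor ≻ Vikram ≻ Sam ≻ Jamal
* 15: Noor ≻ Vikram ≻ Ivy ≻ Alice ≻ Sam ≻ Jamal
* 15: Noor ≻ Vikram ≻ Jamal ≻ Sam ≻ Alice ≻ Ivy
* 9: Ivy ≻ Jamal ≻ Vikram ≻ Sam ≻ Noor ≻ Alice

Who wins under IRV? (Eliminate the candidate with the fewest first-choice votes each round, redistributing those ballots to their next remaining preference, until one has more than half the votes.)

Jamal

Round 1: Sam 26, Jamal 10, Alice 11, Vikram 15, Ivy 9, Noor 30. Ivy eliminated.
Round 2: Sam 26, Jamal 19, Alice 11, Vikram 15, Noor 30. Alice eliminated.
Round 3: Sam 26, Jamal 19, Vikram 15, Noor 41. Vikram eliminated.
Round 4: Sam 26, Jamal 34, Noor 41. Sam eliminated.
Round 5: Jamal 60, Noor 41. Jamal has a majority (≥51).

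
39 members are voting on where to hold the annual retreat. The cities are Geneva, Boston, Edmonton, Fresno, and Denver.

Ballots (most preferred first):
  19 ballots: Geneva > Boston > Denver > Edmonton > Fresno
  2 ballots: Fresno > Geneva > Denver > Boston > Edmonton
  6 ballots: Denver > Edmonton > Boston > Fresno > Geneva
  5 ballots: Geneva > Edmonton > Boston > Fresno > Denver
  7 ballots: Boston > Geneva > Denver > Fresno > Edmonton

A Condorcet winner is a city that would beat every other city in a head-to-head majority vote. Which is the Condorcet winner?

Geneva

Geneva vs Boston: 26–13
Geneva vs Edmonton: 33–6
Geneva vs Fresno: 31–8
Geneva vs Denver: 33–6
Geneva beats every other city.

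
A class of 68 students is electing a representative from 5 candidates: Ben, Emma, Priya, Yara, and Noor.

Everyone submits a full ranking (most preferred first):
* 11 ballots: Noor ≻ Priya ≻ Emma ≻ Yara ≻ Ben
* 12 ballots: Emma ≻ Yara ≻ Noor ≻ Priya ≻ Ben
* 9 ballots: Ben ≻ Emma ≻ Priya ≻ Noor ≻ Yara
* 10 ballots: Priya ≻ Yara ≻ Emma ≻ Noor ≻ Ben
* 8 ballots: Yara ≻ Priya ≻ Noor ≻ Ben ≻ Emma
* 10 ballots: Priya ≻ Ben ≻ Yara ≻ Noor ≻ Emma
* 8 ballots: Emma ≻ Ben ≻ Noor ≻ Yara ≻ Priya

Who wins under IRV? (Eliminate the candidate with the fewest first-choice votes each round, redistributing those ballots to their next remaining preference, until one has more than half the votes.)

Priya

Round 1: Ben 9, Emma 20, Priya 20, Yara 8, Noor 11. Yara eliminated.
Round 2: Ben 9, Emma 20, Priya 28, Noor 11. Ben eliminated.
Round 3: Emma 29, Priya 28, Noor 11. Noor eliminated.
Round 4: Emma 29, Priya 39. Priya has a majority (≥35).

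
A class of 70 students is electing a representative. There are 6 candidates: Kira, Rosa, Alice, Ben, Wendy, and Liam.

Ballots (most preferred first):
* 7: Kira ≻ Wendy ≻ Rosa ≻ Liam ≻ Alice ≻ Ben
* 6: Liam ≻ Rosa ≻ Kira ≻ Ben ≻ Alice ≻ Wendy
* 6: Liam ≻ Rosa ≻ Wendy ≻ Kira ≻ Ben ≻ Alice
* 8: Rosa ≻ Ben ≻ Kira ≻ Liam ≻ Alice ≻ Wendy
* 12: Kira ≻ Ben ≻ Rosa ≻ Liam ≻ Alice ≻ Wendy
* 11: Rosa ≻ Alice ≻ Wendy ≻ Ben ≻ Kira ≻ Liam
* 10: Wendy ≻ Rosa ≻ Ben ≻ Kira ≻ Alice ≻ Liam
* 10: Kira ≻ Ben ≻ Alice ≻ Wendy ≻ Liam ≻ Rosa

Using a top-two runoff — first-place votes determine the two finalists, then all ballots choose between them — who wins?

Rosa

Round 1 first-place votes: Kira 29, Rosa 19, Alice 0, Ben 0, Wendy 10, Liam 12. Kira and Rosa advance.
Runoff: Kira is ranked above Rosa on 29 ballots, Rosa above Kira on 41.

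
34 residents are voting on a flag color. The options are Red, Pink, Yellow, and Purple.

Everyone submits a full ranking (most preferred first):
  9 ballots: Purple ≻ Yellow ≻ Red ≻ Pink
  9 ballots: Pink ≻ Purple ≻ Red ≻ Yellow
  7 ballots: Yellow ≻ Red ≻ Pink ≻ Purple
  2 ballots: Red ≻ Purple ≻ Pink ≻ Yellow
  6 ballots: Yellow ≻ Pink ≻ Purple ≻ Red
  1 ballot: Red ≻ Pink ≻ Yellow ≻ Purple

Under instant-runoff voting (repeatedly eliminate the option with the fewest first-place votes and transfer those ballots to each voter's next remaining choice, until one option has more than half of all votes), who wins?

Purple

Round 1: Red 3, Pink 9, Yellow 13, Purple 9. Red eliminated.
Round 2: Pink 10, Yellow 13, Purple 11. Pink eliminated.
Round 3: Yellow 14, Purple 20. Purple has a majority (≥18).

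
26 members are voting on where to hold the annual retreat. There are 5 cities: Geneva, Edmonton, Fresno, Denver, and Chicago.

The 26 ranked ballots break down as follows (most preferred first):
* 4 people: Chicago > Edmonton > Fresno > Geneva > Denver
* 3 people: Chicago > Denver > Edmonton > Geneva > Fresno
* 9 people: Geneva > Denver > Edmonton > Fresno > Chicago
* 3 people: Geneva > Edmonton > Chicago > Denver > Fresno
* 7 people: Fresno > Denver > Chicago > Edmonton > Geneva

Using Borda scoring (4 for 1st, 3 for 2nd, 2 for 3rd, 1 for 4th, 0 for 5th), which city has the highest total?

Geneva: 4×1 + 3×1 + 9×4 + 3×4 + 7×0 = 55
Edmonton: 4×3 + 3×2 + 9×2 + 3×3 + 7×1 = 52
Fresno: 4×2 + 3×0 + 9×1 + 3×0 + 7×4 = 45
Denver: 4×0 + 3×3 + 9×3 + 3×1 + 7×3 = 60
Chicago: 4×4 + 3×4 + 9×0 + 3×2 + 7×2 = 48

Denver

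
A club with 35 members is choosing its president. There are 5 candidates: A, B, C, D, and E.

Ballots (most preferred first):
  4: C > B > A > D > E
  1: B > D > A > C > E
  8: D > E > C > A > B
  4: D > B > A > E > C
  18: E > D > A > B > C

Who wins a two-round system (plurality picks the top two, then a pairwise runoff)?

Round 1 first-place votes: A 0, B 1, C 4, D 12, E 18. E and D advance.
Runoff: E is ranked above D on 18 ballots, D above E on 17.

E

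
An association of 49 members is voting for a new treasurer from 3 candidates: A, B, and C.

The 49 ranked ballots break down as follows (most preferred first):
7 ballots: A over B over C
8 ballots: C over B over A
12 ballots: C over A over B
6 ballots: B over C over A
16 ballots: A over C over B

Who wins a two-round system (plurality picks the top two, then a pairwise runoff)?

C

Round 1 first-place votes: A 23, B 6, C 20. A and C advance.
Runoff: A is ranked above C on 23 ballots, C above A on 26.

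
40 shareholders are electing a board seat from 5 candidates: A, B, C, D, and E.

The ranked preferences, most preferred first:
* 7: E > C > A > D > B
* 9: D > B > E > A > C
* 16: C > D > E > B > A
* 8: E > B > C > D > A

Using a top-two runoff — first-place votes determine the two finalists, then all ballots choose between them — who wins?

E

Round 1 first-place votes: A 0, B 0, C 16, D 9, E 15. C and E advance.
Runoff: C is ranked above E on 16 ballots, E above C on 24.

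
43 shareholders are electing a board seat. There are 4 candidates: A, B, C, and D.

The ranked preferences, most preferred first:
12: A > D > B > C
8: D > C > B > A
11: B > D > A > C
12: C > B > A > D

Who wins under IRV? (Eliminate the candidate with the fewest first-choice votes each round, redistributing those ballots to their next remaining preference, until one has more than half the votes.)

Round 1: A 12, B 11, C 12, D 8. D eliminated.
Round 2: A 12, B 11, C 20. B eliminated.
Round 3: A 23, C 20. A has a majority (≥22).

A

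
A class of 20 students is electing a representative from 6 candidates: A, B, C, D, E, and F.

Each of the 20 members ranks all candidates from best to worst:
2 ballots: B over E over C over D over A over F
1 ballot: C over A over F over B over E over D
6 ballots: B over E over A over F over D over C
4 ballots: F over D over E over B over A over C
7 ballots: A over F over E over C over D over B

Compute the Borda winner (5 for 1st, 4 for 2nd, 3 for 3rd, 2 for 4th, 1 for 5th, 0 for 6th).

E

A: 2×1 + 1×4 + 6×3 + 4×1 + 7×5 = 63
B: 2×5 + 1×2 + 6×5 + 4×2 + 7×0 = 50
C: 2×3 + 1×5 + 6×0 + 4×0 + 7×2 = 25
D: 2×2 + 1×0 + 6×1 + 4×4 + 7×1 = 33
E: 2×4 + 1×1 + 6×4 + 4×3 + 7×3 = 66
F: 2×0 + 1×3 + 6×2 + 4×5 + 7×4 = 63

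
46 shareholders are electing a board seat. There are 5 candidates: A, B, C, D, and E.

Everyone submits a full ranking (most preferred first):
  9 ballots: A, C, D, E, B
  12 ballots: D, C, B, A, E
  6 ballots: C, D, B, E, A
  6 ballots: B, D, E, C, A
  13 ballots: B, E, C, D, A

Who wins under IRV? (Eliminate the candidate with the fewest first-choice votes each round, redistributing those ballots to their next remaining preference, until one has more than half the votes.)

D

Round 1: A 9, B 19, C 6, D 12, E 0. E eliminated.
Round 2: A 9, B 19, C 6, D 12. C eliminated.
Round 3: A 9, B 19, D 18. A eliminated.
Round 4: B 19, D 27. D has a majority (≥24).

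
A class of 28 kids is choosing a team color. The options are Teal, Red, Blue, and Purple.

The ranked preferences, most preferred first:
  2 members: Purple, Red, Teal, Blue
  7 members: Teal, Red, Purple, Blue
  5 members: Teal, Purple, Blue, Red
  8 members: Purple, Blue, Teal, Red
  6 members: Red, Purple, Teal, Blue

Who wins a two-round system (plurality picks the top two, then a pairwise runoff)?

Purple

Round 1 first-place votes: Teal 12, Red 6, Blue 0, Purple 10. Teal and Purple advance.
Runoff: Teal is ranked above Purple on 12 ballots, Purple above Teal on 16.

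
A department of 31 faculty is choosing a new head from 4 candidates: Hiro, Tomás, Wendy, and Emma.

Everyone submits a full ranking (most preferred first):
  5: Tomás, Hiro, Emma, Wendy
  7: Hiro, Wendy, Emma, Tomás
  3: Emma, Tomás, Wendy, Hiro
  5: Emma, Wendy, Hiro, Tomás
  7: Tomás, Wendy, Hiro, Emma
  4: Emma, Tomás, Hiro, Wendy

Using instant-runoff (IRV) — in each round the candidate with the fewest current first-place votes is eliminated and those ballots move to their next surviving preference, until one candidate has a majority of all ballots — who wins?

Round 1: Hiro 7, Tomás 12, Wendy 0, Emma 12. Wendy eliminated.
Round 2: Hiro 7, Tomás 12, Emma 12. Hiro eliminated.
Round 3: Tomás 12, Emma 19. Emma has a majority (≥16).

Emma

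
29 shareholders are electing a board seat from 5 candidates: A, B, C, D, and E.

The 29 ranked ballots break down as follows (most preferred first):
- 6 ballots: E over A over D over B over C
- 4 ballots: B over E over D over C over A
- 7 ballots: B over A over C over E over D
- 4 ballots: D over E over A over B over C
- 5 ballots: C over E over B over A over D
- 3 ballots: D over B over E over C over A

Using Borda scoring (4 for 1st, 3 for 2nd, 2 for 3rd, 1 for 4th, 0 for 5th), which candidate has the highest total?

E

A: 6×3 + 4×0 + 7×3 + 4×2 + 5×1 + 3×0 = 52
B: 6×1 + 4×4 + 7×4 + 4×1 + 5×2 + 3×3 = 73
C: 6×0 + 4×1 + 7×2 + 4×0 + 5×4 + 3×1 = 41
D: 6×2 + 4×2 + 7×0 + 4×4 + 5×0 + 3×4 = 48
E: 6×4 + 4×3 + 7×1 + 4×3 + 5×3 + 3×2 = 76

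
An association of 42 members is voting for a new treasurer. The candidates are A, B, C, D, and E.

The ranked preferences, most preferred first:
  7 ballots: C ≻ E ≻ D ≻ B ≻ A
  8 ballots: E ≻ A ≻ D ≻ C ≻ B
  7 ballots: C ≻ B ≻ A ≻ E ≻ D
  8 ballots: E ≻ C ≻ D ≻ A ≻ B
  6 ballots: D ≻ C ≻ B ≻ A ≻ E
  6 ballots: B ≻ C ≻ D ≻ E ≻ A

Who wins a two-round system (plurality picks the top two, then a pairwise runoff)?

C

Round 1 first-place votes: A 0, B 6, C 14, D 6, E 16. E and C advance.
Runoff: E is ranked above C on 16 ballots, C above E on 26.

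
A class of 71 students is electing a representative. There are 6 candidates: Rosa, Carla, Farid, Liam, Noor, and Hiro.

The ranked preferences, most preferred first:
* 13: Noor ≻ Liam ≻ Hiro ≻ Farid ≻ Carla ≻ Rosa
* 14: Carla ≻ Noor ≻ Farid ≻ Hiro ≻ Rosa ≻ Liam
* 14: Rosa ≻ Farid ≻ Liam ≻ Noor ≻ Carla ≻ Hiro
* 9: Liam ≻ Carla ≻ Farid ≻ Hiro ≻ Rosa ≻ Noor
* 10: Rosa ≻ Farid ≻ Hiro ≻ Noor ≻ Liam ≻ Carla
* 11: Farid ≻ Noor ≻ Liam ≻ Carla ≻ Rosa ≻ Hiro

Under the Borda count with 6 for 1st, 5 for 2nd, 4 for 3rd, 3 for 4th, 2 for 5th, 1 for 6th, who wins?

Rosa: 13×1 + 14×2 + 14×6 + 9×2 + 10×6 + 11×2 = 225
Carla: 13×2 + 14×6 + 14×2 + 9×5 + 10×1 + 11×3 = 226
Farid: 13×3 + 14×4 + 14×5 + 9×4 + 10×5 + 11×6 = 317
Liam: 13×5 + 14×1 + 14×4 + 9×6 + 10×2 + 11×4 = 253
Noor: 13×6 + 14×5 + 14×3 + 9×1 + 10×3 + 11×5 = 284
Hiro: 13×4 + 14×3 + 14×1 + 9×3 + 10×4 + 11×1 = 186

Farid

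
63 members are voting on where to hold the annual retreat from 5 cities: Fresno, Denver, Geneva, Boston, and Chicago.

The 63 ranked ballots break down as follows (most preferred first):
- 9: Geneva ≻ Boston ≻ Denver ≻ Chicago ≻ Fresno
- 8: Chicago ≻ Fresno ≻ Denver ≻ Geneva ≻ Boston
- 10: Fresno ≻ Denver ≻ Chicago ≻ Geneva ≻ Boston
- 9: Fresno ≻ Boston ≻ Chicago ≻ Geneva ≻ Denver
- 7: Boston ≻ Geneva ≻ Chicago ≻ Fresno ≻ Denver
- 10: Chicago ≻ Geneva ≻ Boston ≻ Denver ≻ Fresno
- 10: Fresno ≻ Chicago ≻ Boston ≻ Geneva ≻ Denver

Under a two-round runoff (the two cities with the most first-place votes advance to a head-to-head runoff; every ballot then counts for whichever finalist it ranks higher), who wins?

Chicago

Round 1 first-place votes: Fresno 29, Denver 0, Geneva 9, Boston 7, Chicago 18. Fresno and Chicago advance.
Runoff: Fresno is ranked above Chicago on 29 ballots, Chicago above Fresno on 34.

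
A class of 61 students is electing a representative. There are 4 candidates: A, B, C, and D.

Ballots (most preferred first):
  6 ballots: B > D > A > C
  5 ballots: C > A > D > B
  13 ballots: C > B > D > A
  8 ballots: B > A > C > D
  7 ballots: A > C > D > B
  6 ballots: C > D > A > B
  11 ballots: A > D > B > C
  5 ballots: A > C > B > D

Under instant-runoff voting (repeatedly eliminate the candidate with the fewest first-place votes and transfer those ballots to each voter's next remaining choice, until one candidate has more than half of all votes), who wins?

A

Round 1: A 23, B 14, C 24, D 0. D eliminated.
Round 2: A 23, B 14, C 24. B eliminated.
Round 3: A 37, C 24. A has a majority (≥31).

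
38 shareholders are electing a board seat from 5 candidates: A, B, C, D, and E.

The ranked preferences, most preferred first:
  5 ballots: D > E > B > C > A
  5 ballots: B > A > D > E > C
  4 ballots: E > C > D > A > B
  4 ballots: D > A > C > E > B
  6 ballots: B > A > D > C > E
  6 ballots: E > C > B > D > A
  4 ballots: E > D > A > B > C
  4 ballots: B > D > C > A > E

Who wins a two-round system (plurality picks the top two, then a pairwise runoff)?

E

Round 1 first-place votes: A 0, B 15, C 0, D 9, E 14. B and E advance.
Runoff: B is ranked above E on 15 ballots, E above B on 23.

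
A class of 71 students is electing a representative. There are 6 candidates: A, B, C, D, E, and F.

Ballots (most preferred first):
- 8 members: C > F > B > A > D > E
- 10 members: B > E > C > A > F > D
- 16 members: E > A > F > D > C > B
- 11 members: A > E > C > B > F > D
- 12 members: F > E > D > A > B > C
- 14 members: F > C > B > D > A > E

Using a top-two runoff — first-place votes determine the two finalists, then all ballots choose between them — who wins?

Round 1 first-place votes: A 11, B 10, C 8, D 0, E 16, F 26. F and E advance.
Runoff: F is ranked above E on 34 ballots, E above F on 37.

E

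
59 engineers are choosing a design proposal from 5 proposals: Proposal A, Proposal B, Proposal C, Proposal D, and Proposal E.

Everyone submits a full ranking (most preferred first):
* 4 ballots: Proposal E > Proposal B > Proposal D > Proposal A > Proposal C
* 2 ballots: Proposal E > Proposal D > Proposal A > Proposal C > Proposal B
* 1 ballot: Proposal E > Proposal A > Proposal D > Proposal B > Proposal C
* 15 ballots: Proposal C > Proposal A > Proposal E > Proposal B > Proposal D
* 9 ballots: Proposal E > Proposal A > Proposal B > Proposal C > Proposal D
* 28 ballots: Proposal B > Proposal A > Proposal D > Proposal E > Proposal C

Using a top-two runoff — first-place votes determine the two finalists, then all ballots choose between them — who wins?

Round 1 first-place votes: Proposal A 0, Proposal B 28, Proposal C 15, Proposal D 0, Proposal E 16. Proposal B and Proposal E advance.
Runoff: Proposal B is ranked above Proposal E on 28 ballots, Proposal E above Proposal B on 31.

Proposal E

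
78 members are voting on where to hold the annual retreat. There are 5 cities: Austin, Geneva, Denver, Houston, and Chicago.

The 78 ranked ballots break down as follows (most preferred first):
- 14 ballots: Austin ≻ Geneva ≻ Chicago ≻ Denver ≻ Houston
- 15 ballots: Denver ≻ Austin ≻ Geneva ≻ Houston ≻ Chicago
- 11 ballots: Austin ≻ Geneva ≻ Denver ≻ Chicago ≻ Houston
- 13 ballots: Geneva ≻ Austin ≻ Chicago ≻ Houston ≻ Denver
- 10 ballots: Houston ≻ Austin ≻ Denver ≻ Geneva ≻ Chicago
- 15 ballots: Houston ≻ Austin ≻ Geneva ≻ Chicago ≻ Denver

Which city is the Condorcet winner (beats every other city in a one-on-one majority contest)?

Austin

Austin vs Geneva: 65–13
Austin vs Denver: 63–15
Austin vs Houston: 53–25
Austin vs Chicago: 78–0
Austin beats every other city.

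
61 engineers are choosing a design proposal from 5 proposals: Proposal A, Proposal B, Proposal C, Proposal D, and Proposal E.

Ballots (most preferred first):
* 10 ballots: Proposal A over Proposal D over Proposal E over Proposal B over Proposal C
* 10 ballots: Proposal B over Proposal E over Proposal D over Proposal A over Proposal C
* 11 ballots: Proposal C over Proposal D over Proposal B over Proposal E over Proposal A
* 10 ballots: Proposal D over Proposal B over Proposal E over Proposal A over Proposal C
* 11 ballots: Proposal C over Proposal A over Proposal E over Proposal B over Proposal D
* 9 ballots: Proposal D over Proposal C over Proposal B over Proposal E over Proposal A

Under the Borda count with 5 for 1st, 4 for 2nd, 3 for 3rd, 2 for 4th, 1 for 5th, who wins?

Proposal A: 10×5 + 10×2 + 11×1 + 10×2 + 11×4 + 9×1 = 154
Proposal B: 10×2 + 10×5 + 11×3 + 10×4 + 11×2 + 9×3 = 192
Proposal C: 10×1 + 10×1 + 11×5 + 10×1 + 11×5 + 9×4 = 176
Proposal D: 10×4 + 10×3 + 11×4 + 10×5 + 11×1 + 9×5 = 220
Proposal E: 10×3 + 10×4 + 11×2 + 10×3 + 11×3 + 9×2 = 173

Proposal D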